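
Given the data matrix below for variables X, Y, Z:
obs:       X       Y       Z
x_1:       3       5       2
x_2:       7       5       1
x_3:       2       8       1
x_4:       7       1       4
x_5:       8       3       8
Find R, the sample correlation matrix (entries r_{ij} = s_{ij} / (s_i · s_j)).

Step 1 — column means:
  mean(X) = (3 + 7 + 2 + 7 + 8) / 5 = 27/5 = 5.4
  mean(Y) = (5 + 5 + 8 + 1 + 3) / 5 = 22/5 = 4.4
  mean(Z) = (2 + 1 + 1 + 4 + 8) / 5 = 16/5 = 3.2

Step 2 — sample variances and covariances s[i,j] = (1/(n-1)) · Σ_k (x_{k,i} - mean_i) · (x_{k,j} - mean_j), with n-1 = 4:
  s[X,X] = ((-2.4)·(-2.4) + (1.6)·(1.6) + (-3.4)·(-3.4) + (1.6)·(1.6) + (2.6)·(2.6)) / 4 = 29.2/4 = 7.3
  s[X,Y] = ((-2.4)·(0.6) + (1.6)·(0.6) + (-3.4)·(3.6) + (1.6)·(-3.4) + (2.6)·(-1.4)) / 4 = -21.8/4 = -5.45
  s[X,Z] = ((-2.4)·(-1.2) + (1.6)·(-2.2) + (-3.4)·(-2.2) + (1.6)·(0.8) + (2.6)·(4.8)) / 4 = 20.6/4 = 5.15
  s[Y,Y] = ((0.6)·(0.6) + (0.6)·(0.6) + (3.6)·(3.6) + (-3.4)·(-3.4) + (-1.4)·(-1.4)) / 4 = 27.2/4 = 6.8
  s[Y,Z] = ((0.6)·(-1.2) + (0.6)·(-2.2) + (3.6)·(-2.2) + (-3.4)·(0.8) + (-1.4)·(4.8)) / 4 = -19.4/4 = -4.85
  s[Z,Z] = ((-1.2)·(-1.2) + (-2.2)·(-2.2) + (-2.2)·(-2.2) + (0.8)·(0.8) + (4.8)·(4.8)) / 4 = 34.8/4 = 8.7
  Sample standard deviations s_i = √(s[i,i]):
  s(X) = √(7.3) = 2.7019
  s(Y) = √(6.8) = 2.6077
  s(Z) = √(8.7) = 2.9496

Step 3 — r_{ij} = s_{ij} / (s_i · s_j):
  r[X,X] = 1 (diagonal).
  r[X,Y] = -5.45 / (2.7019 · 2.6077) = -5.45 / 7.0456 = -0.7735
  r[X,Z] = 5.15 / (2.7019 · 2.9496) = 5.15 / 7.9693 = 0.6462
  r[Y,Y] = 1 (diagonal).
  r[Y,Z] = -4.85 / (2.6077 · 2.9496) = -4.85 / 7.6916 = -0.6306
  r[Z,Z] = 1 (diagonal).

R is symmetric with unit diagonal. Assembling:

R = [[1, -0.7735, 0.6462],
 [-0.7735, 1, -0.6306],
 [0.6462, -0.6306, 1]]


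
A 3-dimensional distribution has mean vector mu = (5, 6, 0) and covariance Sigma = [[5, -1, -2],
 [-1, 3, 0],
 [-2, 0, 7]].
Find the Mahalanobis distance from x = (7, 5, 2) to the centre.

Step 1 — centre the observation: (x - mu) = (2, -1, 2).

Step 2 — invert Sigma (cofactor / det for 3×3, or solve directly):
  Sigma^{-1} = [[0.2442, 0.0814, 0.0698],
 [0.0814, 0.3605, 0.0233],
 [0.0698, 0.0233, 0.1628]].

Step 3 — form the quadratic (x - mu)^T · Sigma^{-1} · (x - mu):
  Sigma^{-1} · (x - mu) = (0.5465, -0.1512, 0.4419).
  (x - mu)^T · [Sigma^{-1} · (x - mu)] = (2)·(0.5465) + (-1)·(-0.1512) + (2)·(0.4419) = 2.1279.

Step 4 — take square root: d = √(2.1279) ≈ 1.4587.

d(x, mu) = √(2.1279) ≈ 1.4587


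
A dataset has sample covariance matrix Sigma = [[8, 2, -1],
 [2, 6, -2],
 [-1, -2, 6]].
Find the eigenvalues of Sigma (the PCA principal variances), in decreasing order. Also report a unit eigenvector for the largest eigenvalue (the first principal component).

Step 1 — characteristic polynomial p(λ) = det(λI - Sigma) = λ³ - tr·λ² + c_1·λ - det, where tr = trace, c_1 = sum of the principal 2×2 minors, det = det(Sigma):
  tr = 8 + 6 + 6 = 20,
  c_1 = (8·6 - (2)²) + (8·6 - (-1)²) + (6·6 - (-2)²) = 44 + 47 + 32 = 123,
  det = 8·(6·6 - (-2)²) - (2)·((2)·6 - (-2)·(-1)) + (-1)·((2)·(-2) - 6·(-1)) = 8·(32) - (2)·(10) + (-1)·(2) = 234.
  So p(λ) = λ³ - 20λ² + 123λ - 234.
Step 2 — look for an integer root (rational root theorem: any rational root is an integer divisor of 234). Testing λ = 6:
  p(6) = 216 - 720 + 738 - 234 = 0  ✓
  Dividing out (λ - 6): p(λ) = (λ - 6)(λ² - 14λ + 39).
Step 3 — remaining eigenvalues from the quadratic λ² - 14λ + 39 = 0:
  Δ = 14² - 4·39 = 196 - 156 = 40,  λ = (14 ± √40)/2 = (14 ± 6.3246)/2 ≈ 10.1623 or 3.8377.
  Sorted: λ_1 = 10.1623,  λ_2 = 6,  λ_3 = 3.8377  (check: sum = 20 = tr ✓).

Step 4 — unit eigenvector for λ_1 ≈ 10.1623: v spans the null space of (Sigma - λ_1 I), whose rows are
  r_1 = (-2.1623, 2, -1),  r_2 = (2, -4.1623, -2),  r_3 = (-1, -2, -4.1623).
  v is orthogonal to every row, so take v ∝ r_1 × r_2 = ((2)·(-2) - (-1)·(-4.1623), (-1)·(2) - (-2.1623)·(-2), (-2.1623)·(-4.1623) - (2)·(2)) ≈ (-8.1623, -6.3246, 5).
  Rescale (multiply by -1 so the first nonzero entry is positive): u = (8.1623, 6.3246, -5).
  ||u|| = √((8.1623)² + (6.3246)² + (-5)²) = √(131.6228) ≈ 11.4727,  v_1 = u/||u|| ≈ (0.7115, 0.5513, -0.4358) (||v_1|| = 1).

λ_1 = 10.1623,  λ_2 = 6,  λ_3 = 3.8377;  v_1 ≈ (0.7115, 0.5513, -0.4358)


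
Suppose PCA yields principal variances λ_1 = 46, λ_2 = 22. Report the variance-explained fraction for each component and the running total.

Step 1 — total variance = trace(Sigma) = Σ λ_i = 46 + 22 = 68.

Step 2 — fraction explained by component i = λ_i / Σ λ:
  PC1: 46/68 = 0.6765
  PC2: 22/68 = 0.3235

Step 3 — cumulative fraction after k components = (λ_1 + ... + λ_k) / Σ λ:
  k = 1: 46/68 = 0.6765
  k = 2: (46 + 22)/68 = 68/68 = 1

Summary (fraction, with percent):

explained: PC1 0.6765 (67.65%), PC2 0.3235 (32.35%);  cumulative: 0.6765, 1


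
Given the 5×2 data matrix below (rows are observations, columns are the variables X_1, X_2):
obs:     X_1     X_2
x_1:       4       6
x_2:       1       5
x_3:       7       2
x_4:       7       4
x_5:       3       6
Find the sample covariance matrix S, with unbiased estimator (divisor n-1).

Step 1 — column means:
  mean(X_1) = (4 + 1 + 7 + 7 + 3) / 5 = 22/5 = 4.4
  mean(X_2) = (6 + 5 + 2 + 4 + 6) / 5 = 23/5 = 4.6

Step 2 — sample covariance S[i,j] = (1/(n-1)) · Σ_k (x_{k,i} - mean_i) · (x_{k,j} - mean_j), with n-1 = 4.
  S[X_1,X_1] = ((-0.4)·(-0.4) + (-3.4)·(-3.4) + (2.6)·(2.6) + (2.6)·(2.6) + (-1.4)·(-1.4)) / 4 = 27.2/4 = 6.8
  S[X_1,X_2] = ((-0.4)·(1.4) + (-3.4)·(0.4) + (2.6)·(-2.6) + (2.6)·(-0.6) + (-1.4)·(1.4)) / 4 = -12.2/4 = -3.05
  S[X_2,X_2] = ((1.4)·(1.4) + (0.4)·(0.4) + (-2.6)·(-2.6) + (-0.6)·(-0.6) + (1.4)·(1.4)) / 4 = 11.2/4 = 2.8

S is symmetric (S[j,i] = S[i,j]). Assembling:

S = [[6.8, -3.05],
 [-3.05, 2.8]]


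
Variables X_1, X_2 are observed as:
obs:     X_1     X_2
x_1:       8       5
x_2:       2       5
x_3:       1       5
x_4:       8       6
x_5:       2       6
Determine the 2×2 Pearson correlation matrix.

Step 1 — column means:
  mean(X_1) = (8 + 2 + 1 + 8 + 2) / 5 = 21/5 = 4.2
  mean(X_2) = (5 + 5 + 5 + 6 + 6) / 5 = 27/5 = 5.4

Step 2 — sample variances and covariances s[i,j] = (1/(n-1)) · Σ_k (x_{k,i} - mean_i) · (x_{k,j} - mean_j), with n-1 = 4:
  s[X_1,X_1] = ((3.8)·(3.8) + (-2.2)·(-2.2) + (-3.2)·(-3.2) + (3.8)·(3.8) + (-2.2)·(-2.2)) / 4 = 48.8/4 = 12.2
  s[X_1,X_2] = ((3.8)·(-0.4) + (-2.2)·(-0.4) + (-3.2)·(-0.4) + (3.8)·(0.6) + (-2.2)·(0.6)) / 4 = 1.6/4 = 0.4
  s[X_2,X_2] = ((-0.4)·(-0.4) + (-0.4)·(-0.4) + (-0.4)·(-0.4) + (0.6)·(0.6) + (0.6)·(0.6)) / 4 = 1.2/4 = 0.3
  Sample standard deviations s_i = √(s[i,i]):
  s(X_1) = √(12.2) = 3.4928
  s(X_2) = √(0.3) = 0.5477

Step 3 — r_{ij} = s_{ij} / (s_i · s_j):
  r[X_1,X_1] = 1 (diagonal).
  r[X_1,X_2] = 0.4 / (3.4928 · 0.5477) = 0.4 / 1.9131 = 0.2091
  r[X_2,X_2] = 1 (diagonal).

R is symmetric with unit diagonal. Assembling:

R = [[1, 0.2091],
 [0.2091, 1]]


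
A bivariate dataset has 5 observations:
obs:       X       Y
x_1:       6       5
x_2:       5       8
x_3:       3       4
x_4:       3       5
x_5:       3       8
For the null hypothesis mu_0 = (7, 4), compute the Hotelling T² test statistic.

Step 1 — sample mean vector:
  mean(X) = (6 + 5 + 3 + 3 + 3) / 5 = 20/5 = 4
  mean(Y) = (5 + 8 + 4 + 5 + 8) / 5 = 30/5 = 6
  x̄ = (4, 6),  deviation x̄ - mu_0 = (4, 6) - (7, 4) = (-3, 2).

Step 2 — sample covariance matrix, S[i,j] = (1/(n-1)) · Σ_k (x_{k,i} - mean_i) · (x_{k,j} - mean_j), divisor n-1 = 4:
  S[X,X] = ((2)·(2) + (1)·(1) + (-1)·(-1) + (-1)·(-1) + (-1)·(-1)) / 4 = 8/4 = 2
  S[X,Y] = ((2)·(-1) + (1)·(2) + (-1)·(-2) + (-1)·(-1) + (-1)·(2)) / 4 = 1/4 = 0.25
  S[Y,Y] = ((-1)·(-1) + (2)·(2) + (-2)·(-2) + (-1)·(-1) + (2)·(2)) / 4 = 14/4 = 3.5
  S = [[2, 0.25],
 [0.25, 3.5]].

Step 3 — invert S. det(S) = 2·3.5 - (0.25)² = 6.9375.
  S^{-1} = (1/det) · [[d, -b], [-b, a]] = [[0.5045, -0.036],
 [-0.036, 0.2883]].

Step 4 — quadratic form (x̄ - mu_0)^T · S^{-1} · (x̄ - mu_0):
  S^{-1} · (x̄ - mu_0) = (-1.5856, 0.6847),
  (x̄ - mu_0)^T · [...] = (-3)·(-1.5856) + (2)·(0.6847) = 6.1261.

Step 5 — scale by n: T² = 5 · 6.1261 = 30.6306.

T² ≈ 30.6306


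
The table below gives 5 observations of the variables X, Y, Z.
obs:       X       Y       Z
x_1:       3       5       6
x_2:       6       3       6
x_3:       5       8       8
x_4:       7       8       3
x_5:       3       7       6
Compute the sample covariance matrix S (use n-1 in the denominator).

Step 1 — column means:
  mean(X) = (3 + 6 + 5 + 7 + 3) / 5 = 24/5 = 4.8
  mean(Y) = (5 + 3 + 8 + 8 + 7) / 5 = 31/5 = 6.2
  mean(Z) = (6 + 6 + 8 + 3 + 6) / 5 = 29/5 = 5.8

Step 2 — sample covariance S[i,j] = (1/(n-1)) · Σ_k (x_{k,i} - mean_i) · (x_{k,j} - mean_j), with n-1 = 4.
  S[X,X] = ((-1.8)·(-1.8) + (1.2)·(1.2) + (0.2)·(0.2) + (2.2)·(2.2) + (-1.8)·(-1.8)) / 4 = 12.8/4 = 3.2
  S[X,Y] = ((-1.8)·(-1.2) + (1.2)·(-3.2) + (0.2)·(1.8) + (2.2)·(1.8) + (-1.8)·(0.8)) / 4 = 1.2/4 = 0.3
  S[X,Z] = ((-1.8)·(0.2) + (1.2)·(0.2) + (0.2)·(2.2) + (2.2)·(-2.8) + (-1.8)·(0.2)) / 4 = -6.2/4 = -1.55
  S[Y,Y] = ((-1.2)·(-1.2) + (-3.2)·(-3.2) + (1.8)·(1.8) + (1.8)·(1.8) + (0.8)·(0.8)) / 4 = 18.8/4 = 4.7
  S[Y,Z] = ((-1.2)·(0.2) + (-3.2)·(0.2) + (1.8)·(2.2) + (1.8)·(-2.8) + (0.8)·(0.2)) / 4 = -1.8/4 = -0.45
  S[Z,Z] = ((0.2)·(0.2) + (0.2)·(0.2) + (2.2)·(2.2) + (-2.8)·(-2.8) + (0.2)·(0.2)) / 4 = 12.8/4 = 3.2

S is symmetric (S[j,i] = S[i,j]). Assembling:

S = [[3.2, 0.3, -1.55],
 [0.3, 4.7, -0.45],
 [-1.55, -0.45, 3.2]]


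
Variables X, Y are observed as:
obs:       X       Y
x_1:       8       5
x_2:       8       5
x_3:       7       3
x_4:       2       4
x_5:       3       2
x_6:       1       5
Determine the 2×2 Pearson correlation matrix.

Step 1 — column means:
  mean(X) = (8 + 8 + 7 + 2 + 3 + 1) / 6 = 29/6 = 4.8333
  mean(Y) = (5 + 5 + 3 + 4 + 2 + 5) / 6 = 24/6 = 4

Step 2 — sample variances and covariances s[i,j] = (1/(n-1)) · Σ_k (x_{k,i} - mean_i) · (x_{k,j} - mean_j), with n-1 = 5:
  s[X,X] = ((3.1667)·(3.1667) + (3.1667)·(3.1667) + (2.1667)·(2.1667) + (-2.8333)·(-2.8333) + (-1.8333)·(-1.8333) + (-3.8333)·(-3.8333)) / 5 = 50.8333/5 = 10.1667
  s[X,Y] = ((3.1667)·(1) + (3.1667)·(1) + (2.1667)·(-1) + (-2.8333)·(0) + (-1.8333)·(-2) + (-3.8333)·(1)) / 5 = 4/5 = 0.8
  s[Y,Y] = ((1)·(1) + (1)·(1) + (-1)·(-1) + (0)·(0) + (-2)·(-2) + (1)·(1)) / 5 = 8/5 = 1.6
  Sample standard deviations s_i = √(s[i,i]):
  s(X) = √(10.1667) = 3.1885
  s(Y) = √(1.6) = 1.2649

Step 3 — r_{ij} = s_{ij} / (s_i · s_j):
  r[X,X] = 1 (diagonal).
  r[X,Y] = 0.8 / (3.1885 · 1.2649) = 0.8 / 4.0332 = 0.1984
  r[Y,Y] = 1 (diagonal).

R is symmetric with unit diagonal. Assembling:

R = [[1, 0.1984],
 [0.1984, 1]]


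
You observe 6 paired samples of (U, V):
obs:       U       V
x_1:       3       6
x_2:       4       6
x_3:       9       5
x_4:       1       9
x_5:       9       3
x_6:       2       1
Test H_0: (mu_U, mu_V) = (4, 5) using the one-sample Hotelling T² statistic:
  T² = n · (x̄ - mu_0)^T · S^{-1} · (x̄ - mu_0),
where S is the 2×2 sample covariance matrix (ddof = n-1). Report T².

Step 1 — sample mean vector:
  mean(U) = (3 + 4 + 9 + 1 + 9 + 2) / 6 = 28/6 = 4.6667
  mean(V) = (6 + 6 + 5 + 9 + 3 + 1) / 6 = 30/6 = 5
  x̄ = (4.6667, 5),  deviation x̄ - mu_0 = (4.6667, 5) - (4, 5) = (0.6667, 0).

Step 2 — sample covariance matrix, S[i,j] = (1/(n-1)) · Σ_k (x_{k,i} - mean_i) · (x_{k,j} - mean_j), divisor n-1 = 5:
  S[U,U] = ((-1.6667)·(-1.6667) + (-0.6667)·(-0.6667) + (4.3333)·(4.3333) + (-3.6667)·(-3.6667) + (4.3333)·(4.3333) + (-2.6667)·(-2.6667)) / 5 = 61.3333/5 = 12.2667
  S[U,V] = ((-1.6667)·(1) + (-0.6667)·(1) + (4.3333)·(0) + (-3.6667)·(4) + (4.3333)·(-2) + (-2.6667)·(-4)) / 5 = -15/5 = -3
  S[V,V] = ((1)·(1) + (1)·(1) + (0)·(0) + (4)·(4) + (-2)·(-2) + (-4)·(-4)) / 5 = 38/5 = 7.6
  S = [[12.2667, -3],
 [-3, 7.6]].

Step 3 — invert S. det(S) = 12.2667·7.6 - (-3)² = 84.2267.
  S^{-1} = (1/det) · [[d, -b], [-b, a]] = [[0.0902, 0.0356],
 [0.0356, 0.1456]].

Step 4 — quadratic form (x̄ - mu_0)^T · S^{-1} · (x̄ - mu_0):
  S^{-1} · (x̄ - mu_0) = (0.0602, 0.0237),
  (x̄ - mu_0)^T · [...] = (0.6667)·(0.0602) + (0)·(0.0237) = 0.0401.

Step 5 — scale by n: T² = 6 · 0.0401 = 0.2406.

T² ≈ 0.2406


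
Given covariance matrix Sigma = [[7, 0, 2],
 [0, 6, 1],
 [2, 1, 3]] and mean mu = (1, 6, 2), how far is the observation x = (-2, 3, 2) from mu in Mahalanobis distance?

Step 1 — centre the observation: (x - mu) = (-3, -3, 0).

Step 2 — invert Sigma (cofactor / det for 3×3, or solve directly):
  Sigma^{-1} = [[0.1789, 0.0211, -0.1263],
 [0.0211, 0.1789, -0.0737],
 [-0.1263, -0.0737, 0.4421]].

Step 3 — form the quadratic (x - mu)^T · Sigma^{-1} · (x - mu):
  Sigma^{-1} · (x - mu) = (-0.6, -0.6, 0.6).
  (x - mu)^T · [Sigma^{-1} · (x - mu)] = (-3)·(-0.6) + (-3)·(-0.6) + (0)·(0.6) = 3.6.

Step 4 — take square root: d = √(3.6) ≈ 1.8974.

d(x, mu) = √(3.6) ≈ 1.8974


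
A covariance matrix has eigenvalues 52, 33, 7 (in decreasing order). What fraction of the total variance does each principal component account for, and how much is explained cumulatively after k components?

Step 1 — total variance = trace(Sigma) = Σ λ_i = 52 + 33 + 7 = 92.

Step 2 — fraction explained by component i = λ_i / Σ λ:
  PC1: 52/92 = 0.5652
  PC2: 33/92 = 0.3587
  PC3: 7/92 = 0.0761

Step 3 — cumulative fraction after k components = (λ_1 + ... + λ_k) / Σ λ:
  k = 1: 52/92 = 0.5652
  k = 2: (52 + 33)/92 = 85/92 = 0.9239
  k = 3: (52 + 33 + 7)/92 = 92/92 = 1

Summary (fraction, with percent):

explained: PC1 0.5652 (56.52%), PC2 0.3587 (35.87%), PC3 0.0761 (7.61%);  cumulative: 0.5652, 0.9239, 1


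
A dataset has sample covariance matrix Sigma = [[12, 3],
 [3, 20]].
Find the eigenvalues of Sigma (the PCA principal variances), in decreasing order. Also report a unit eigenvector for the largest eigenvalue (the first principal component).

Step 1 — characteristic polynomial of 2×2 Sigma:
  det(Sigma - λI) = λ² - trace · λ + det = 0.
  trace = 12 + 20 = 32, det = 12·20 - (3)² = 231.
Step 2 — discriminant:
  Δ = trace² - 4·det = 1024 - 924 = 100.
Step 3 — eigenvalues:
  λ = (trace ± √Δ)/2 = (32 ± 10)/2,
  λ_1 = 21,  λ_2 = 11.

Step 4 — unit eigenvector for λ_1: solve (Sigma - λ_1 I)v = 0. First row:
  (12 - 21)·v_x + (3)·v_y = 0, i.e. (-9)·v_x + (3)·v_y = 0,
  so v ∝ (b, λ_1 - a) = (3, 9) = u.
  ||u|| = √((3)² + (9)²) = √(90) ≈ 9.4868,
  v_1 = u/||u|| ≈ (0.3162, 0.9487) (||v_1|| = 1).

λ_1 = 21,  λ_2 = 11;  v_1 ≈ (0.3162, 0.9487)


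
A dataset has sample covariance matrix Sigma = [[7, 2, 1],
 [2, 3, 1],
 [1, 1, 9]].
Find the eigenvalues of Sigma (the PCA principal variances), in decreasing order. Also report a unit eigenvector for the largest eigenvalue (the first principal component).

Step 1 — characteristic polynomial p(λ) = det(λI - Sigma) = λ³ - tr·λ² + c_1·λ - det, where tr = trace, c_1 = sum of the principal 2×2 minors, det = det(Sigma):
  tr = 7 + 3 + 9 = 19,
  c_1 = (7·3 - (2)²) + (7·9 - (1)²) + (3·9 - (1)²) = 17 + 62 + 26 = 105,
  det = 7·(3·9 - (1)²) - (2)·((2)·9 - (1)·(1)) + (1)·((2)·(1) - 3·(1)) = 7·(26) - (2)·(17) + (1)·(-1) = 147.
  So p(λ) = λ³ - 19λ² + 105λ - 147.
Step 2 — look for an integer root (rational root theorem: any rational root is an integer divisor of 147). Testing λ = 7:
  p(7) = 343 - 931 + 735 - 147 = 0  ✓
  Dividing out (λ - 7): p(λ) = (λ - 7)(λ² - 12λ + 21).
Step 3 — remaining eigenvalues from the quadratic λ² - 12λ + 21 = 0:
  Δ = 12² - 4·21 = 144 - 84 = 60,  λ = (12 ± √60)/2 = (12 ± 7.746)/2 ≈ 9.873 or 2.127.
  Sorted: λ_1 = 9.873,  λ_2 = 7,  λ_3 = 2.127  (check: sum = 19 = tr ✓).

Step 4 — unit eigenvector for λ_1 ≈ 9.873: v spans the null space of (Sigma - λ_1 I), whose rows are
  r_1 = (-2.873, 2, 1),  r_2 = (2, -6.873, 1),  r_3 = (1, 1, -0.873).
  v is orthogonal to every row, so take v ∝ r_1 × r_2 = ((2)·(1) - (1)·(-6.873), (1)·(2) - (-2.873)·(1), (-2.873)·(-6.873) - (2)·(2)) ≈ (8.873, 4.873, 15.746).
  Let u = (8.873, 4.873, 15.746).
  ||u|| = √((8.873)² + (4.873)² + (15.746)²) = √(350.4113) ≈ 18.7193,  v_1 = u/||u|| ≈ (0.474, 0.2603, 0.8412) (||v_1|| = 1).

λ_1 = 9.873,  λ_2 = 7,  λ_3 = 2.127;  v_1 ≈ (0.474, 0.2603, 0.8412)


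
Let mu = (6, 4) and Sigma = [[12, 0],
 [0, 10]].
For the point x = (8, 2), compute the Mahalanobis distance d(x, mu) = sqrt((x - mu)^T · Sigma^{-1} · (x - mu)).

Step 1 — centre the observation: (x - mu) = (2, -2).

Step 2 — invert Sigma. det(Sigma) = 12·10 - (0)² = 120.
  Sigma^{-1} = (1/det) · [[d, -b], [-b, a]] = [[0.0833, 0],
 [0, 0.1]].

Step 3 — form the quadratic (x - mu)^T · Sigma^{-1} · (x - mu):
  Sigma^{-1} · (x - mu) = (0.1667, -0.2).
  (x - mu)^T · [Sigma^{-1} · (x - mu)] = (2)·(0.1667) + (-2)·(-0.2) = 0.7333.

Step 4 — take square root: d = √(0.7333) ≈ 0.8563.

d(x, mu) = √(0.7333) ≈ 0.8563


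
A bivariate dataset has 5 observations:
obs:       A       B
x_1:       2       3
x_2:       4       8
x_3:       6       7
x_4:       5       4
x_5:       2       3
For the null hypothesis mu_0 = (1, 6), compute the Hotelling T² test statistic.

Step 1 — sample mean vector:
  mean(A) = (2 + 4 + 6 + 5 + 2) / 5 = 19/5 = 3.8
  mean(B) = (3 + 8 + 7 + 4 + 3) / 5 = 25/5 = 5
  x̄ = (3.8, 5),  deviation x̄ - mu_0 = (3.8, 5) - (1, 6) = (2.8, -1).

Step 2 — sample covariance matrix, S[i,j] = (1/(n-1)) · Σ_k (x_{k,i} - mean_i) · (x_{k,j} - mean_j), divisor n-1 = 4:
  S[A,A] = ((-1.8)·(-1.8) + (0.2)·(0.2) + (2.2)·(2.2) + (1.2)·(1.2) + (-1.8)·(-1.8)) / 4 = 12.8/4 = 3.2
  S[A,B] = ((-1.8)·(-2) + (0.2)·(3) + (2.2)·(2) + (1.2)·(-1) + (-1.8)·(-2)) / 4 = 11/4 = 2.75
  S[B,B] = ((-2)·(-2) + (3)·(3) + (2)·(2) + (-1)·(-1) + (-2)·(-2)) / 4 = 22/4 = 5.5
  S = [[3.2, 2.75],
 [2.75, 5.5]].

Step 3 — invert S. det(S) = 3.2·5.5 - (2.75)² = 10.0375.
  S^{-1} = (1/det) · [[d, -b], [-b, a]] = [[0.5479, -0.274],
 [-0.274, 0.3188]].

Step 4 — quadratic form (x̄ - mu_0)^T · S^{-1} · (x̄ - mu_0):
  S^{-1} · (x̄ - mu_0) = (1.8082, -1.0859),
  (x̄ - mu_0)^T · [...] = (2.8)·(1.8082) + (-1)·(-1.0859) = 6.1489.

Step 5 — scale by n: T² = 5 · 6.1489 = 30.7447.

T² ≈ 30.7447


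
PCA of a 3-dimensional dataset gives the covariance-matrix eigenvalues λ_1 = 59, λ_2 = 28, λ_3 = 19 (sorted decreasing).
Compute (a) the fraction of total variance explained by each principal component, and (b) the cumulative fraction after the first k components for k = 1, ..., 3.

Step 1 — total variance = trace(Sigma) = Σ λ_i = 59 + 28 + 19 = 106.

Step 2 — fraction explained by component i = λ_i / Σ λ:
  PC1: 59/106 = 0.5566
  PC2: 28/106 = 0.2642
  PC3: 19/106 = 0.1792

Step 3 — cumulative fraction after k components = (λ_1 + ... + λ_k) / Σ λ:
  k = 1: 59/106 = 0.5566
  k = 2: (59 + 28)/106 = 87/106 = 0.8208
  k = 3: (59 + 28 + 19)/106 = 106/106 = 1

Summary (fraction, with percent):

explained: PC1 0.5566 (55.66%), PC2 0.2642 (26.42%), PC3 0.1792 (17.92%);  cumulative: 0.5566, 0.8208, 1


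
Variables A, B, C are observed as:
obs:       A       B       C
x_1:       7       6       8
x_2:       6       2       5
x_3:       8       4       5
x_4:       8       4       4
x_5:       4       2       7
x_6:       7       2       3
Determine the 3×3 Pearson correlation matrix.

Step 1 — column means:
  mean(A) = (7 + 6 + 8 + 8 + 4 + 7) / 6 = 40/6 = 6.6667
  mean(B) = (6 + 2 + 4 + 4 + 2 + 2) / 6 = 20/6 = 3.3333
  mean(C) = (8 + 5 + 5 + 4 + 7 + 3) / 6 = 32/6 = 5.3333

Step 2 — sample variances and covariances s[i,j] = (1/(n-1)) · Σ_k (x_{k,i} - mean_i) · (x_{k,j} - mean_j), with n-1 = 5:
  s[A,A] = ((0.3333)·(0.3333) + (-0.6667)·(-0.6667) + (1.3333)·(1.3333) + (1.3333)·(1.3333) + (-2.6667)·(-2.6667) + (0.3333)·(0.3333)) / 5 = 11.3333/5 = 2.2667
  s[A,B] = ((0.3333)·(2.6667) + (-0.6667)·(-1.3333) + (1.3333)·(0.6667) + (1.3333)·(0.6667) + (-2.6667)·(-1.3333) + (0.3333)·(-1.3333)) / 5 = 6.6667/5 = 1.3333
  s[A,C] = ((0.3333)·(2.6667) + (-0.6667)·(-0.3333) + (1.3333)·(-0.3333) + (1.3333)·(-1.3333) + (-2.6667)·(1.6667) + (0.3333)·(-2.3333)) / 5 = -6.3333/5 = -1.2667
  s[B,B] = ((2.6667)·(2.6667) + (-1.3333)·(-1.3333) + (0.6667)·(0.6667) + (0.6667)·(0.6667) + (-1.3333)·(-1.3333) + (-1.3333)·(-1.3333)) / 5 = 13.3333/5 = 2.6667
  s[B,C] = ((2.6667)·(2.6667) + (-1.3333)·(-0.3333) + (0.6667)·(-0.3333) + (0.6667)·(-1.3333) + (-1.3333)·(1.6667) + (-1.3333)·(-2.3333)) / 5 = 7.3333/5 = 1.4667
  s[C,C] = ((2.6667)·(2.6667) + (-0.3333)·(-0.3333) + (-0.3333)·(-0.3333) + (-1.3333)·(-1.3333) + (1.6667)·(1.6667) + (-2.3333)·(-2.3333)) / 5 = 17.3333/5 = 3.4667
  Sample standard deviations s_i = √(s[i,i]):
  s(A) = √(2.2667) = 1.5055
  s(B) = √(2.6667) = 1.633
  s(C) = √(3.4667) = 1.8619

Step 3 — r_{ij} = s_{ij} / (s_i · s_j):
  r[A,A] = 1 (diagonal).
  r[A,B] = 1.3333 / (1.5055 · 1.633) = 1.3333 / 2.4585 = 0.5423
  r[A,C] = -1.2667 / (1.5055 · 1.8619) = -1.2667 / 2.8032 = -0.4519
  r[B,B] = 1 (diagonal).
  r[B,C] = 1.4667 / (1.633 · 1.8619) = 1.4667 / 3.0405 = 0.4824
  r[C,C] = 1 (diagonal).

R is symmetric with unit diagonal. Assembling:

R = [[1, 0.5423, -0.4519],
 [0.5423, 1, 0.4824],
 [-0.4519, 0.4824, 1]]


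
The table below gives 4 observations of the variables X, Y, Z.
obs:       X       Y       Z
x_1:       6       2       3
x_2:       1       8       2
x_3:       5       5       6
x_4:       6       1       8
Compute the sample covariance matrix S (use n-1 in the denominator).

Step 1 — column means:
  mean(X) = (6 + 1 + 5 + 6) / 4 = 18/4 = 4.5
  mean(Y) = (2 + 8 + 5 + 1) / 4 = 16/4 = 4
  mean(Z) = (3 + 2 + 6 + 8) / 4 = 19/4 = 4.75

Step 2 — sample covariance S[i,j] = (1/(n-1)) · Σ_k (x_{k,i} - mean_i) · (x_{k,j} - mean_j), with n-1 = 3.
  S[X,X] = ((1.5)·(1.5) + (-3.5)·(-3.5) + (0.5)·(0.5) + (1.5)·(1.5)) / 3 = 17/3 = 5.6667
  S[X,Y] = ((1.5)·(-2) + (-3.5)·(4) + (0.5)·(1) + (1.5)·(-3)) / 3 = -21/3 = -7
  S[X,Z] = ((1.5)·(-1.75) + (-3.5)·(-2.75) + (0.5)·(1.25) + (1.5)·(3.25)) / 3 = 12.5/3 = 4.1667
  S[Y,Y] = ((-2)·(-2) + (4)·(4) + (1)·(1) + (-3)·(-3)) / 3 = 30/3 = 10
  S[Y,Z] = ((-2)·(-1.75) + (4)·(-2.75) + (1)·(1.25) + (-3)·(3.25)) / 3 = -16/3 = -5.3333
  S[Z,Z] = ((-1.75)·(-1.75) + (-2.75)·(-2.75) + (1.25)·(1.25) + (3.25)·(3.25)) / 3 = 22.75/3 = 7.5833

S is symmetric (S[j,i] = S[i,j]). Assembling:

S = [[5.6667, -7, 4.1667],
 [-7, 10, -5.3333],
 [4.1667, -5.3333, 7.5833]]


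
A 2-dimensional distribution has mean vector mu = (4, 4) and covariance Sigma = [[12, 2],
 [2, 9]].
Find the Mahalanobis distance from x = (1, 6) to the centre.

Step 1 — centre the observation: (x - mu) = (-3, 2).

Step 2 — invert Sigma. det(Sigma) = 12·9 - (2)² = 104.
  Sigma^{-1} = (1/det) · [[d, -b], [-b, a]] = [[0.0865, -0.0192],
 [-0.0192, 0.1154]].

Step 3 — form the quadratic (x - mu)^T · Sigma^{-1} · (x - mu):
  Sigma^{-1} · (x - mu) = (-0.2981, 0.2885).
  (x - mu)^T · [Sigma^{-1} · (x - mu)] = (-3)·(-0.2981) + (2)·(0.2885) = 1.4712.

Step 4 — take square root: d = √(1.4712) ≈ 1.2129.

d(x, mu) = √(1.4712) ≈ 1.2129


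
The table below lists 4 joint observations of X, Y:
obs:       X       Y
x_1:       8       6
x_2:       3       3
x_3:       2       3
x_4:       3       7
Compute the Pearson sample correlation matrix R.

Step 1 — column means:
  mean(X) = (8 + 3 + 2 + 3) / 4 = 16/4 = 4
  mean(Y) = (6 + 3 + 3 + 7) / 4 = 19/4 = 4.75

Step 2 — sample variances and covariances s[i,j] = (1/(n-1)) · Σ_k (x_{k,i} - mean_i) · (x_{k,j} - mean_j), with n-1 = 3:
  s[X,X] = ((4)·(4) + (-1)·(-1) + (-2)·(-2) + (-1)·(-1)) / 3 = 22/3 = 7.3333
  s[X,Y] = ((4)·(1.25) + (-1)·(-1.75) + (-2)·(-1.75) + (-1)·(2.25)) / 3 = 8/3 = 2.6667
  s[Y,Y] = ((1.25)·(1.25) + (-1.75)·(-1.75) + (-1.75)·(-1.75) + (2.25)·(2.25)) / 3 = 12.75/3 = 4.25
  Sample standard deviations s_i = √(s[i,i]):
  s(X) = √(7.3333) = 2.708
  s(Y) = √(4.25) = 2.0616

Step 3 — r_{ij} = s_{ij} / (s_i · s_j):
  r[X,X] = 1 (diagonal).
  r[X,Y] = 2.6667 / (2.708 · 2.0616) = 2.6667 / 5.5827 = 0.4777
  r[Y,Y] = 1 (diagonal).

R is symmetric with unit diagonal. Assembling:

R = [[1, 0.4777],
 [0.4777, 1]]


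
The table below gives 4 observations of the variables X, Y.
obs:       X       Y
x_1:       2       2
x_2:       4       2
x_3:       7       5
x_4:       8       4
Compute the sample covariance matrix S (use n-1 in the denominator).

Step 1 — column means:
  mean(X) = (2 + 4 + 7 + 8) / 4 = 21/4 = 5.25
  mean(Y) = (2 + 2 + 5 + 4) / 4 = 13/4 = 3.25

Step 2 — sample covariance S[i,j] = (1/(n-1)) · Σ_k (x_{k,i} - mean_i) · (x_{k,j} - mean_j), with n-1 = 3.
  S[X,X] = ((-3.25)·(-3.25) + (-1.25)·(-1.25) + (1.75)·(1.75) + (2.75)·(2.75)) / 3 = 22.75/3 = 7.5833
  S[X,Y] = ((-3.25)·(-1.25) + (-1.25)·(-1.25) + (1.75)·(1.75) + (2.75)·(0.75)) / 3 = 10.75/3 = 3.5833
  S[Y,Y] = ((-1.25)·(-1.25) + (-1.25)·(-1.25) + (1.75)·(1.75) + (0.75)·(0.75)) / 3 = 6.75/3 = 2.25

S is symmetric (S[j,i] = S[i,j]). Assembling:

S = [[7.5833, 3.5833],
 [3.5833, 2.25]]


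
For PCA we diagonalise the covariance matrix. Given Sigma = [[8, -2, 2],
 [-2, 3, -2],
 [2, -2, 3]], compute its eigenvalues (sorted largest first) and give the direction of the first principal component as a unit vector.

Step 1 — characteristic polynomial p(λ) = det(λI - Sigma) = λ³ - tr·λ² + c_1·λ - det, where tr = trace, c_1 = sum of the principal 2×2 minors, det = det(Sigma):
  tr = 8 + 3 + 3 = 14,
  c_1 = (8·3 - (-2)²) + (8·3 - (2)²) + (3·3 - (-2)²) = 20 + 20 + 5 = 45,
  det = 8·(3·3 - (-2)²) - (-2)·((-2)·3 - (-2)·(2)) + (2)·((-2)·(-2) - 3·(2)) = 8·(5) - (-2)·(-2) + (2)·(-2) = 32.
  So p(λ) = λ³ - 14λ² + 45λ - 32.
Step 2 — look for an integer root (rational root theorem: any rational root is an integer divisor of 32). Testing λ = 1:
  p(1) = 1 - 14 + 45 - 32 = 0  ✓
  Dividing out (λ - 1): p(λ) = (λ - 1)(λ² - 13λ + 32).
Step 3 — remaining eigenvalues from the quadratic λ² - 13λ + 32 = 0:
  Δ = 13² - 4·32 = 169 - 128 = 41,  λ = (13 ± √41)/2 = (13 ± 6.4031)/2 ≈ 9.7016 or 3.2984.
  Sorted: λ_1 = 9.7016,  λ_2 = 3.2984,  λ_3 = 1  (check: sum = 14 = tr ✓).

Step 4 — unit eigenvector for λ_1 ≈ 9.7016: v spans the null space of (Sigma - λ_1 I), whose rows are
  r_1 = (-1.7016, -2, 2),  r_2 = (-2, -6.7016, -2),  r_3 = (2, -2, -6.7016).
  v is orthogonal to every row, so take v ∝ r_1 × r_2 = ((-2)·(-2) - (2)·(-6.7016), (2)·(-2) - (-1.7016)·(-2), (-1.7016)·(-6.7016) - (-2)·(-2)) ≈ (17.4031, -7.4031, 7.4031).
  Let u = (17.4031, -7.4031, 7.4031).
  ||u|| = √((17.4031)² + (-7.4031)² + (7.4031)²) = √(412.4812) ≈ 20.3096,  v_1 = u/||u|| ≈ (0.8569, -0.3645, 0.3645) (||v_1|| = 1).

λ_1 = 9.7016,  λ_2 = 3.2984,  λ_3 = 1;  v_1 ≈ (0.8569, -0.3645, 0.3645)


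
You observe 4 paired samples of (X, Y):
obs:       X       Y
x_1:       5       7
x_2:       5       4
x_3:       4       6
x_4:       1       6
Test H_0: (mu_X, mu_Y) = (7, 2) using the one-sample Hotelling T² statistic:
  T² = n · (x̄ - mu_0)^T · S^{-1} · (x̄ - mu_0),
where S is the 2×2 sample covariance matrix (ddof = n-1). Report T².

Step 1 — sample mean vector:
  mean(X) = (5 + 5 + 4 + 1) / 4 = 15/4 = 3.75
  mean(Y) = (7 + 4 + 6 + 6) / 4 = 23/4 = 5.75
  x̄ = (3.75, 5.75),  deviation x̄ - mu_0 = (3.75, 5.75) - (7, 2) = (-3.25, 3.75).

Step 2 — sample covariance matrix, S[i,j] = (1/(n-1)) · Σ_k (x_{k,i} - mean_i) · (x_{k,j} - mean_j), divisor n-1 = 3:
  S[X,X] = ((1.25)·(1.25) + (1.25)·(1.25) + (0.25)·(0.25) + (-2.75)·(-2.75)) / 3 = 10.75/3 = 3.5833
  S[X,Y] = ((1.25)·(1.25) + (1.25)·(-1.75) + (0.25)·(0.25) + (-2.75)·(0.25)) / 3 = -1.25/3 = -0.4167
  S[Y,Y] = ((1.25)·(1.25) + (-1.75)·(-1.75) + (0.25)·(0.25) + (0.25)·(0.25)) / 3 = 4.75/3 = 1.5833
  S = [[3.5833, -0.4167],
 [-0.4167, 1.5833]].

Step 3 — invert S. det(S) = 3.5833·1.5833 - (-0.4167)² = 5.5.
  S^{-1} = (1/det) · [[d, -b], [-b, a]] = [[0.2879, 0.0758],
 [0.0758, 0.6515]].

Step 4 — quadratic form (x̄ - mu_0)^T · S^{-1} · (x̄ - mu_0):
  S^{-1} · (x̄ - mu_0) = (-0.6515, 2.197),
  (x̄ - mu_0)^T · [...] = (-3.25)·(-0.6515) + (3.75)·(2.197) = 10.3561.

Step 5 — scale by n: T² = 4 · 10.3561 = 41.4242.

T² ≈ 41.4242


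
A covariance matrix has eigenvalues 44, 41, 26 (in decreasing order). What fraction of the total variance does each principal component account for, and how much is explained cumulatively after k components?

Step 1 — total variance = trace(Sigma) = Σ λ_i = 44 + 41 + 26 = 111.

Step 2 — fraction explained by component i = λ_i / Σ λ:
  PC1: 44/111 = 0.3964
  PC2: 41/111 = 0.3694
  PC3: 26/111 = 0.2342

Step 3 — cumulative fraction after k components = (λ_1 + ... + λ_k) / Σ λ:
  k = 1: 44/111 = 0.3964
  k = 2: (44 + 41)/111 = 85/111 = 0.7658
  k = 3: (44 + 41 + 26)/111 = 111/111 = 1

Summary (fraction, with percent):

explained: PC1 0.3964 (39.64%), PC2 0.3694 (36.94%), PC3 0.2342 (23.42%);  cumulative: 0.3964, 0.7658, 1


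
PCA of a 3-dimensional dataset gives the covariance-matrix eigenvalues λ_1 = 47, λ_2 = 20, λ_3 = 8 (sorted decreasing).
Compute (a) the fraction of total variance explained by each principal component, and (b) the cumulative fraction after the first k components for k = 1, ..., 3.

Step 1 — total variance = trace(Sigma) = Σ λ_i = 47 + 20 + 8 = 75.

Step 2 — fraction explained by component i = λ_i / Σ λ:
  PC1: 47/75 = 0.6267
  PC2: 20/75 = 0.2667
  PC3: 8/75 = 0.1067

Step 3 — cumulative fraction after k components = (λ_1 + ... + λ_k) / Σ λ:
  k = 1: 47/75 = 0.6267
  k = 2: (47 + 20)/75 = 67/75 = 0.8933
  k = 3: (47 + 20 + 8)/75 = 75/75 = 1

Summary (fraction, with percent):

explained: PC1 0.6267 (62.67%), PC2 0.2667 (26.67%), PC3 0.1067 (10.67%);  cumulative: 0.6267, 0.8933, 1


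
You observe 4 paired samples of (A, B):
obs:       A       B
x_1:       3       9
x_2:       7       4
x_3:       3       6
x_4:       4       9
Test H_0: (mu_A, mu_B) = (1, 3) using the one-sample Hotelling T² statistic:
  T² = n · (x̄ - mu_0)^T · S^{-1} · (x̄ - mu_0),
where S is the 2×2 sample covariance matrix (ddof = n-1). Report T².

Step 1 — sample mean vector:
  mean(A) = (3 + 7 + 3 + 4) / 4 = 17/4 = 4.25
  mean(B) = (9 + 4 + 6 + 9) / 4 = 28/4 = 7
  x̄ = (4.25, 7),  deviation x̄ - mu_0 = (4.25, 7) - (1, 3) = (3.25, 4).

Step 2 — sample covariance matrix, S[i,j] = (1/(n-1)) · Σ_k (x_{k,i} - mean_i) · (x_{k,j} - mean_j), divisor n-1 = 3:
  S[A,A] = ((-1.25)·(-1.25) + (2.75)·(2.75) + (-1.25)·(-1.25) + (-0.25)·(-0.25)) / 3 = 10.75/3 = 3.5833
  S[A,B] = ((-1.25)·(2) + (2.75)·(-3) + (-1.25)·(-1) + (-0.25)·(2)) / 3 = -10/3 = -3.3333
  S[B,B] = ((2)·(2) + (-3)·(-3) + (-1)·(-1) + (2)·(2)) / 3 = 18/3 = 6
  S = [[3.5833, -3.3333],
 [-3.3333, 6]].

Step 3 — invert S. det(S) = 3.5833·6 - (-3.3333)² = 10.3889.
  S^{-1} = (1/det) · [[d, -b], [-b, a]] = [[0.5775, 0.3209],
 [0.3209, 0.3449]].

Step 4 — quadratic form (x̄ - mu_0)^T · S^{-1} · (x̄ - mu_0):
  S^{-1} · (x̄ - mu_0) = (3.1604, 2.4225),
  (x̄ - mu_0)^T · [...] = (3.25)·(3.1604) + (4)·(2.4225) = 19.9612.

Step 5 — scale by n: T² = 4 · 19.9612 = 79.8449.

T² ≈ 79.8449


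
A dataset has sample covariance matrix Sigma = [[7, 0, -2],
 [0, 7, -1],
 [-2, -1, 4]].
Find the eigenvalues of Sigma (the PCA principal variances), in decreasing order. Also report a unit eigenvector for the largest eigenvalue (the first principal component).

Step 1 — characteristic polynomial p(λ) = det(λI - Sigma) = λ³ - tr·λ² + c_1·λ - det, where tr = trace, c_1 = sum of the principal 2×2 minors, det = det(Sigma):
  tr = 7 + 7 + 4 = 18,
  c_1 = (7·7 - (0)²) + (7·4 - (-2)²) + (7·4 - (-1)²) = 49 + 24 + 27 = 100,
  det = 7·(7·4 - (-1)²) - (0)·((0)·4 - (-1)·(-2)) + (-2)·((0)·(-1) - 7·(-2)) = 7·(27) - (0)·(-2) + (-2)·(14) = 161.
  So p(λ) = λ³ - 18λ² + 100λ - 161.
Step 2 — look for an integer root (rational root theorem: any rational root is an integer divisor of 161). Testing λ = 7:
  p(7) = 343 - 882 + 700 - 161 = 0  ✓
  Dividing out (λ - 7): p(λ) = (λ - 7)(λ² - 11λ + 23).
Step 3 — remaining eigenvalues from the quadratic λ² - 11λ + 23 = 0:
  Δ = 11² - 4·23 = 121 - 92 = 29,  λ = (11 ± √29)/2 = (11 ± 5.3852)/2 ≈ 8.1926 or 2.8074.
  Sorted: λ_1 = 8.1926,  λ_2 = 7,  λ_3 = 2.8074  (check: sum = 18 = tr ✓).

Step 4 — unit eigenvector for λ_1 ≈ 8.1926: v spans the null space of (Sigma - λ_1 I), whose rows are
  r_1 = (-1.1926, 0, -2),  r_2 = (0, -1.1926, -1),  r_3 = (-2, -1, -4.1926).
  v is orthogonal to every row, so take v ∝ r_1 × r_2 = ((0)·(-1) - (-2)·(-1.1926), (-2)·(0) - (-1.1926)·(-1), (-1.1926)·(-1.1926) - (0)·(0)) ≈ (-2.3852, -1.1926, 1.4223).
  Rescale (multiply by -1 so the first nonzero entry is positive): u = (2.3852, 1.1926, -1.4223).
  ||u|| = √((2.3852)² + (1.1926)² + (-1.4223)²) = √(9.1341) ≈ 3.0223,  v_1 = u/||u|| ≈ (0.7892, 0.3946, -0.4706) (||v_1|| = 1).

λ_1 = 8.1926,  λ_2 = 7,  λ_3 = 2.8074;  v_1 ≈ (0.7892, 0.3946, -0.4706)


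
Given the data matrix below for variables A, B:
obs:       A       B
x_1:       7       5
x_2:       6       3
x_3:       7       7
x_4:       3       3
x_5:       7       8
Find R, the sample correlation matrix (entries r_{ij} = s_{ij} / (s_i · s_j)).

Step 1 — column means:
  mean(A) = (7 + 6 + 7 + 3 + 7) / 5 = 30/5 = 6
  mean(B) = (5 + 3 + 7 + 3 + 8) / 5 = 26/5 = 5.2

Step 2 — sample variances and covariances s[i,j] = (1/(n-1)) · Σ_k (x_{k,i} - mean_i) · (x_{k,j} - mean_j), with n-1 = 4:
  s[A,A] = ((1)·(1) + (0)·(0) + (1)·(1) + (-3)·(-3) + (1)·(1)) / 4 = 12/4 = 3
  s[A,B] = ((1)·(-0.2) + (0)·(-2.2) + (1)·(1.8) + (-3)·(-2.2) + (1)·(2.8)) / 4 = 11/4 = 2.75
  s[B,B] = ((-0.2)·(-0.2) + (-2.2)·(-2.2) + (1.8)·(1.8) + (-2.2)·(-2.2) + (2.8)·(2.8)) / 4 = 20.8/4 = 5.2
  Sample standard deviations s_i = √(s[i,i]):
  s(A) = √(3) = 1.7321
  s(B) = √(5.2) = 2.2804

Step 3 — r_{ij} = s_{ij} / (s_i · s_j):
  r[A,A] = 1 (diagonal).
  r[A,B] = 2.75 / (1.7321 · 2.2804) = 2.75 / 3.9497 = 0.6963
  r[B,B] = 1 (diagonal).

R is symmetric with unit diagonal. Assembling:

R = [[1, 0.6963],
 [0.6963, 1]]


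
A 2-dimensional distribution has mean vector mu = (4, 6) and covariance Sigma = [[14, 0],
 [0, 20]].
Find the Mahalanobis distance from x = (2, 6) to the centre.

Step 1 — centre the observation: (x - mu) = (-2, 0).

Step 2 — invert Sigma. det(Sigma) = 14·20 - (0)² = 280.
  Sigma^{-1} = (1/det) · [[d, -b], [-b, a]] = [[0.0714, 0],
 [0, 0.05]].

Step 3 — form the quadratic (x - mu)^T · Sigma^{-1} · (x - mu):
  Sigma^{-1} · (x - mu) = (-0.1429, 0).
  (x - mu)^T · [Sigma^{-1} · (x - mu)] = (-2)·(-0.1429) + (0)·(0) = 0.2857.

Step 4 — take square root: d = √(0.2857) ≈ 0.5345.

d(x, mu) = √(0.2857) ≈ 0.5345


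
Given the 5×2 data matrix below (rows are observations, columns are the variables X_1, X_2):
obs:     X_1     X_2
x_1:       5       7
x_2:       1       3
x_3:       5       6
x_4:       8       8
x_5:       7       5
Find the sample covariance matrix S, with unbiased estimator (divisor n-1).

Step 1 — column means:
  mean(X_1) = (5 + 1 + 5 + 8 + 7) / 5 = 26/5 = 5.2
  mean(X_2) = (7 + 3 + 6 + 8 + 5) / 5 = 29/5 = 5.8

Step 2 — sample covariance S[i,j] = (1/(n-1)) · Σ_k (x_{k,i} - mean_i) · (x_{k,j} - mean_j), with n-1 = 4.
  S[X_1,X_1] = ((-0.2)·(-0.2) + (-4.2)·(-4.2) + (-0.2)·(-0.2) + (2.8)·(2.8) + (1.8)·(1.8)) / 4 = 28.8/4 = 7.2
  S[X_1,X_2] = ((-0.2)·(1.2) + (-4.2)·(-2.8) + (-0.2)·(0.2) + (2.8)·(2.2) + (1.8)·(-0.8)) / 4 = 16.2/4 = 4.05
  S[X_2,X_2] = ((1.2)·(1.2) + (-2.8)·(-2.8) + (0.2)·(0.2) + (2.2)·(2.2) + (-0.8)·(-0.8)) / 4 = 14.8/4 = 3.7

S is symmetric (S[j,i] = S[i,j]). Assembling:

S = [[7.2, 4.05],
 [4.05, 3.7]]


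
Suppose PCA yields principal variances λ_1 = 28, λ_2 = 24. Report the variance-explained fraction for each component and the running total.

Step 1 — total variance = trace(Sigma) = Σ λ_i = 28 + 24 = 52.

Step 2 — fraction explained by component i = λ_i / Σ λ:
  PC1: 28/52 = 0.5385
  PC2: 24/52 = 0.4615

Step 3 — cumulative fraction after k components = (λ_1 + ... + λ_k) / Σ λ:
  k = 1: 28/52 = 0.5385
  k = 2: (28 + 24)/52 = 52/52 = 1

Summary (fraction, with percent):

explained: PC1 0.5385 (53.85%), PC2 0.4615 (46.15%);  cumulative: 0.5385, 1


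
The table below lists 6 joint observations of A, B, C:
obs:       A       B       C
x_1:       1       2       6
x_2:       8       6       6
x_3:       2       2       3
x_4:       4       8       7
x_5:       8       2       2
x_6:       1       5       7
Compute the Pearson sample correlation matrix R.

Step 1 — column means:
  mean(A) = (1 + 8 + 2 + 4 + 8 + 1) / 6 = 24/6 = 4
  mean(B) = (2 + 6 + 2 + 8 + 2 + 5) / 6 = 25/6 = 4.1667
  mean(C) = (6 + 6 + 3 + 7 + 2 + 7) / 6 = 31/6 = 5.1667

Step 2 — sample variances and covariances s[i,j] = (1/(n-1)) · Σ_k (x_{k,i} - mean_i) · (x_{k,j} - mean_j), with n-1 = 5:
  s[A,A] = ((-3)·(-3) + (4)·(4) + (-2)·(-2) + (0)·(0) + (4)·(4) + (-3)·(-3)) / 5 = 54/5 = 10.8
  s[A,B] = ((-3)·(-2.1667) + (4)·(1.8333) + (-2)·(-2.1667) + (0)·(3.8333) + (4)·(-2.1667) + (-3)·(0.8333)) / 5 = 7/5 = 1.4
  s[A,C] = ((-3)·(0.8333) + (4)·(0.8333) + (-2)·(-2.1667) + (0)·(1.8333) + (4)·(-3.1667) + (-3)·(1.8333)) / 5 = -13/5 = -2.6
  s[B,B] = ((-2.1667)·(-2.1667) + (1.8333)·(1.8333) + (-2.1667)·(-2.1667) + (3.8333)·(3.8333) + (-2.1667)·(-2.1667) + (0.8333)·(0.8333)) / 5 = 32.8333/5 = 6.5667
  s[B,C] = ((-2.1667)·(0.8333) + (1.8333)·(0.8333) + (-2.1667)·(-2.1667) + (3.8333)·(1.8333) + (-2.1667)·(-3.1667) + (0.8333)·(1.8333)) / 5 = 19.8333/5 = 3.9667
  s[C,C] = ((0.8333)·(0.8333) + (0.8333)·(0.8333) + (-2.1667)·(-2.1667) + (1.8333)·(1.8333) + (-3.1667)·(-3.1667) + (1.8333)·(1.8333)) / 5 = 22.8333/5 = 4.5667
  Sample standard deviations s_i = √(s[i,i]):
  s(A) = √(10.8) = 3.2863
  s(B) = √(6.5667) = 2.5626
  s(C) = √(4.5667) = 2.137

Step 3 — r_{ij} = s_{ij} / (s_i · s_j):
  r[A,A] = 1 (diagonal).
  r[A,B] = 1.4 / (3.2863 · 2.5626) = 1.4 / 8.4214 = 0.1662
  r[A,C] = -2.6 / (3.2863 · 2.137) = -2.6 / 7.0228 = -0.3702
  r[B,B] = 1 (diagonal).
  r[B,C] = 3.9667 / (2.5626 · 2.137) = 3.9667 / 5.4761 = 0.7244
  r[C,C] = 1 (diagonal).

R is symmetric with unit diagonal. Assembling:

R = [[1, 0.1662, -0.3702],
 [0.1662, 1, 0.7244],
 [-0.3702, 0.7244, 1]]


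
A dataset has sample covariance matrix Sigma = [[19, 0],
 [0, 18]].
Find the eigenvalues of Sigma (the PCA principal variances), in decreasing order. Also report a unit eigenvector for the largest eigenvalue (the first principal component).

Step 1 — characteristic polynomial of 2×2 Sigma:
  det(Sigma - λI) = λ² - trace · λ + det = 0.
  trace = 19 + 18 = 37, det = 19·18 - (0)² = 342.
Step 2 — discriminant:
  Δ = trace² - 4·det = 1369 - 1368 = 1.
Step 3 — eigenvalues:
  λ = (trace ± √Δ)/2 = (37 ± 1)/2,
  λ_1 = 19,  λ_2 = 18.

Step 4 — unit eigenvector for λ_1: Sigma is diagonal, so its eigenvectors are the coordinate axes. λ_1 = 19 is the diagonal entry on the first coordinate axis, hence
  v_1 = (1, 0) (||v_1|| = 1).

λ_1 = 19,  λ_2 = 18;  v_1 ≈ (1, 0)


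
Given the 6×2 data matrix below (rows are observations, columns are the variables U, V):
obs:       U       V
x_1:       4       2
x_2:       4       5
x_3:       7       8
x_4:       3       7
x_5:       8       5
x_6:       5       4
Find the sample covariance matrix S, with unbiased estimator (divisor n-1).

Step 1 — column means:
  mean(U) = (4 + 4 + 7 + 3 + 8 + 5) / 6 = 31/6 = 5.1667
  mean(V) = (2 + 5 + 8 + 7 + 5 + 4) / 6 = 31/6 = 5.1667

Step 2 — sample covariance S[i,j] = (1/(n-1)) · Σ_k (x_{k,i} - mean_i) · (x_{k,j} - mean_j), with n-1 = 5.
  S[U,U] = ((-1.1667)·(-1.1667) + (-1.1667)·(-1.1667) + (1.8333)·(1.8333) + (-2.1667)·(-2.1667) + (2.8333)·(2.8333) + (-0.1667)·(-0.1667)) / 5 = 18.8333/5 = 3.7667
  S[U,V] = ((-1.1667)·(-3.1667) + (-1.1667)·(-0.1667) + (1.8333)·(2.8333) + (-2.1667)·(1.8333) + (2.8333)·(-0.1667) + (-0.1667)·(-1.1667)) / 5 = 4.8333/5 = 0.9667
  S[V,V] = ((-3.1667)·(-3.1667) + (-0.1667)·(-0.1667) + (2.8333)·(2.8333) + (1.8333)·(1.8333) + (-0.1667)·(-0.1667) + (-1.1667)·(-1.1667)) / 5 = 22.8333/5 = 4.5667

S is symmetric (S[j,i] = S[i,j]). Assembling:

S = [[3.7667, 0.9667],
 [0.9667, 4.5667]]
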